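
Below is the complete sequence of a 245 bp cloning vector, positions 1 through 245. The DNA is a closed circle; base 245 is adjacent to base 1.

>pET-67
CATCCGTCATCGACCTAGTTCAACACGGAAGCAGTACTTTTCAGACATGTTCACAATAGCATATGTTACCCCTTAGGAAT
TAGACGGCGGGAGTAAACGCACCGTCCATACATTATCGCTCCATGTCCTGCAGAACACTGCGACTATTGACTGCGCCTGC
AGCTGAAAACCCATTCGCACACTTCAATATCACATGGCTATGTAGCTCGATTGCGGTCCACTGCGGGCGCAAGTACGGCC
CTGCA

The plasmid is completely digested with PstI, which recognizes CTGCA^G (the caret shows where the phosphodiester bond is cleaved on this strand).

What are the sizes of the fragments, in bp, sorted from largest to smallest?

216, 29 bp

PstI sites (CTGCAG) start at positions 128, 157.
PstI cuts after base 5 of each site (before the last base), so after positions 132, 161.
Circular molecule, 2 cuts → 2 fragments:
  133–161 → 29 bp
  162–245 then 1–132 → 84 + 132 = 216 bp
Sorted largest to smallest: 216, 29 bp.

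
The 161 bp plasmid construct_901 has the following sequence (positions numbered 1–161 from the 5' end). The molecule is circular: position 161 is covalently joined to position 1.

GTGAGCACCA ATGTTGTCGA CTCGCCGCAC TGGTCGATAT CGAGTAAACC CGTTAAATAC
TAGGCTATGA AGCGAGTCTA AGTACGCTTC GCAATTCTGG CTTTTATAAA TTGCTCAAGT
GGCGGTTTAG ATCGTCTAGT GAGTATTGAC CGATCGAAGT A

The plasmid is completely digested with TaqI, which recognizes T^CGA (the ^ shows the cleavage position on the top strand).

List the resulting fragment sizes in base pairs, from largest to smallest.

TaqI sites (TCGA) start at positions 17, 34, 40, 154.
TaqI cuts after the first base of each site, so after positions 17, 34, 40, 154.
Circular molecule, 4 cuts → 4 fragments:
  18–34 → 17 bp
  35–40 → 6 bp
  41–154 → 114 bp
  155–161 then 1–17 → 7 + 17 = 24 bp
Sorted largest to smallest: 114, 24, 17, 6 bp.

114, 24, 17, 6 bp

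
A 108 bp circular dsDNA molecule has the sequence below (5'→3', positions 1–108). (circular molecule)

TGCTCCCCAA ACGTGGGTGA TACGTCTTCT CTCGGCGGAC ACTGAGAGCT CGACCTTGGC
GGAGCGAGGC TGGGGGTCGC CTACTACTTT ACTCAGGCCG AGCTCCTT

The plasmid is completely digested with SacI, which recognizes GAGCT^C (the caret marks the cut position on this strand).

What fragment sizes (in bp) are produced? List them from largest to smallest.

54, 54 bp

SacI sites (GAGCTC) start at positions 46, 100.
SacI cuts after base 5 of each site (before the last base), so after positions 50, 104.
Circular molecule, 2 cuts → 2 fragments:
  51–104 → 54 bp
  105–108 then 1–50 → 4 + 50 = 54 bp
Sorted largest to smallest: 54, 54 bp.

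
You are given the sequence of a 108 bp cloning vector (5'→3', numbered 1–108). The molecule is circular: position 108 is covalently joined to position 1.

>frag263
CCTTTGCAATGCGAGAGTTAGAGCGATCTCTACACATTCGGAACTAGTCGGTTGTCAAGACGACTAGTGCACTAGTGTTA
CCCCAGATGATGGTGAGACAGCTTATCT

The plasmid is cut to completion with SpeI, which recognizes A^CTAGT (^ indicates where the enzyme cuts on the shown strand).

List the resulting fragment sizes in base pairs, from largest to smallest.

SpeI sites (ACTAGT) start at positions 43, 63, 71.
SpeI cuts after the first base of each site, so after positions 43, 63, 71.
Circular molecule, 3 cuts → 3 fragments:
  44–63 → 20 bp
  64–71 → 8 bp
  72–108 then 1–43 → 37 + 43 = 80 bp
Sorted largest to smallest: 80, 20, 8 bp.

80, 20, 8 bp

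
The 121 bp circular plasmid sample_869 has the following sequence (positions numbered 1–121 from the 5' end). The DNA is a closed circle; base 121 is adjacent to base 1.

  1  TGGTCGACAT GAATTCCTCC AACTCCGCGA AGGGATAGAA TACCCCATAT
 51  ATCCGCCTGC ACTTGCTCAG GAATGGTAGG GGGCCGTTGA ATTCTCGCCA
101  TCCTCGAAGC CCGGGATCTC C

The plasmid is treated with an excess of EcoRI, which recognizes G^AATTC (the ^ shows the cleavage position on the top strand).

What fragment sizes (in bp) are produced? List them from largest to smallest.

EcoRI sites (GAATTC) start at positions 11, 89.
EcoRI cuts after the first base of each site, so after positions 11, 89.
Circular molecule, 2 cuts → 2 fragments:
  12–89 → 78 bp
  90–121 then 1–11 → 32 + 11 = 43 bp
Sorted largest to smallest: 78, 43 bp.

78, 43 bp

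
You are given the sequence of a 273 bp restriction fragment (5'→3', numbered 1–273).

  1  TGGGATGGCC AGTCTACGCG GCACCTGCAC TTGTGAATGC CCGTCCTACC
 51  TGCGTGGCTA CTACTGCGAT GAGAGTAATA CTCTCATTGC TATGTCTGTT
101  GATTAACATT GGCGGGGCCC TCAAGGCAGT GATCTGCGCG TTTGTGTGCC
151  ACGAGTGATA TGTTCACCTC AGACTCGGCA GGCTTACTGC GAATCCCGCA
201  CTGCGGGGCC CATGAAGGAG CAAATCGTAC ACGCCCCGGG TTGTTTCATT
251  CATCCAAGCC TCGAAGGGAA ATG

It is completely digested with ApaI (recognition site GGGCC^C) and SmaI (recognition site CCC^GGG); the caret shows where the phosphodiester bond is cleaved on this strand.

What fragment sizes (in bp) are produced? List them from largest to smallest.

119, 91, 36, 27 bp

ApaI sites (GGGCCC) start at positions 115, 206.
ApaI cuts after base 5 of each site (before the last base), so after positions 119, 210.
The SmaI site (CCCGGG) starts at position 235.
SmaI cuts after base 3 of each site, so after position 237.
Combined cut positions: 119, 210, 237.
Linear molecule, 3 cuts → 4 fragments:
  1–119 → 119 bp
  120–210 → 91 bp
  211–237 → 27 bp
  238–273 → 36 bp
Sorted largest to smallest: 119, 91, 36, 27 bp.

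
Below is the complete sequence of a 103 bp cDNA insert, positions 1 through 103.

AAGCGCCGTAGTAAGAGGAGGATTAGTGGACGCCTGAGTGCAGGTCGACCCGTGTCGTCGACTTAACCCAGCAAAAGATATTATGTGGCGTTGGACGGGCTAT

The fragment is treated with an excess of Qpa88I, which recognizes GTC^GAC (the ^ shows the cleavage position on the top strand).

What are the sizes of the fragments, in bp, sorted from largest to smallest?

Qpa88I sites (GTCGAC) start at positions 44, 57.
Qpa88I cuts after base 3 of each site, so after positions 46, 59.
Linear molecule, 2 cuts → 3 fragments:
  1–46 → 46 bp
  47–59 → 13 bp
  60–103 → 44 bp
Sorted largest to smallest: 46, 44, 13 bp.

46, 44, 13 bp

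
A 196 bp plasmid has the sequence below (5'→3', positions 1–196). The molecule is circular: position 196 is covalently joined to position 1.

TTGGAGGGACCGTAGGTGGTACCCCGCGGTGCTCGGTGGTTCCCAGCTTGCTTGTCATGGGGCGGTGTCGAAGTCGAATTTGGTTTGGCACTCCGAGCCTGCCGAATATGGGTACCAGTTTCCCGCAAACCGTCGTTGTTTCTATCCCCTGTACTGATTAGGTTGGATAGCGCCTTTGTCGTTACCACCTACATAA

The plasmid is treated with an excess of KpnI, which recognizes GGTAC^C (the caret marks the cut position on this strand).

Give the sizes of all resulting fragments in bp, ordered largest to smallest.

103, 93 bp

KpnI sites (GGTACC) start at positions 18, 111.
KpnI cuts after base 5 of each site (before the last base), so after positions 22, 115.
Circular molecule, 2 cuts → 2 fragments:
  23–115 → 93 bp
  116–196 then 1–22 → 81 + 22 = 103 bp
Sorted largest to smallest: 103, 93 bp.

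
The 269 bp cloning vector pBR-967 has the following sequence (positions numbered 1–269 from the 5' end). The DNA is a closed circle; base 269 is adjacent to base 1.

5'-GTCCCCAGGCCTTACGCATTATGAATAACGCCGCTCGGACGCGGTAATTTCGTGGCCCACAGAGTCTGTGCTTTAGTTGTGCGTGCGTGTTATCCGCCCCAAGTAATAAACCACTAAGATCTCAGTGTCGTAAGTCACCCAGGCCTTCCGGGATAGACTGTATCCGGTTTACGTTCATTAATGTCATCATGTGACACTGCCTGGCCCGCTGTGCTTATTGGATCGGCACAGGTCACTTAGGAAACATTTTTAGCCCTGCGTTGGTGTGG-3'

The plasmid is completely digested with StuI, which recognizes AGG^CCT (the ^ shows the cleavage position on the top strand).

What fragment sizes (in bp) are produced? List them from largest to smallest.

StuI sites (AGGCCT) start at positions 7, 141.
StuI cuts after base 3 of each site, so after positions 9, 143.
Circular molecule, 2 cuts → 2 fragments:
  10–143 → 134 bp
  144–269 then 1–9 → 126 + 9 = 135 bp
Sorted largest to smallest: 135, 134 bp.

135, 134 bp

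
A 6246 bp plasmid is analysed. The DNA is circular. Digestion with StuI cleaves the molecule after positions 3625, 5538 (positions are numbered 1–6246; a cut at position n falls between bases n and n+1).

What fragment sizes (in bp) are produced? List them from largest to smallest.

4333, 1913 bp

Circular molecule, 2 cuts → 2 fragments:
  5538 − 3625 = 1913 bp
  wrap: 6246 − 5538 + 3625 = 4333 bp
Sorted largest to smallest: 4333, 1913 bp.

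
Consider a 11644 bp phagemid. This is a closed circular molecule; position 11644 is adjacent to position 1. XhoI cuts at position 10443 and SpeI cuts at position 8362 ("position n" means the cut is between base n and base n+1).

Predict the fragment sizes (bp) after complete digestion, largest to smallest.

Combined cut positions (sorted): 8362, 10443.
Circular molecule, 2 cuts → 2 fragments:
  10443 − 8362 = 2081 bp
  wrap: 11644 − 10443 + 8362 = 9563 bp
Sorted largest to smallest: 9563, 2081 bp.

9563, 2081 bp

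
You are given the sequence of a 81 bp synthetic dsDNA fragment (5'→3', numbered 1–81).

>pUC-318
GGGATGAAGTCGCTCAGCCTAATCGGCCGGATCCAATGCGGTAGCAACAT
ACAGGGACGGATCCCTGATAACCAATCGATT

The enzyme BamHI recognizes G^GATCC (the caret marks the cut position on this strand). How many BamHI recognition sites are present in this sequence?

2

GGATCC occurs starting at positions 29, 59.
BamHI cuts at 2 sites.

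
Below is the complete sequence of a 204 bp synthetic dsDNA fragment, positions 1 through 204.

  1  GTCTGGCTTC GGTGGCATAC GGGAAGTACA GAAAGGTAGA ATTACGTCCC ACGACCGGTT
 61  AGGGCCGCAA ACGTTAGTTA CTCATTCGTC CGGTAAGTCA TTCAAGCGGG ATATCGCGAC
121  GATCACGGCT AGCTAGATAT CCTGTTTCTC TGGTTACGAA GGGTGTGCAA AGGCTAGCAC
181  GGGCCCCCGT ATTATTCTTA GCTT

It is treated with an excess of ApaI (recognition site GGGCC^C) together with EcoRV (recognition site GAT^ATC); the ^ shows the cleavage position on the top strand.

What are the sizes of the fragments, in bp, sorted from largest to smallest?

112, 47, 26, 19 bp

The ApaI site (GGGCCC) starts at position 181.
ApaI cuts after base 5 of each site (before the last base), so after position 185.
EcoRV sites (GATATC) start at positions 110, 136.
EcoRV cuts after base 3 of each site, so after positions 112, 138.
Combined cut positions: 112, 138, 185.
Linear molecule, 3 cuts → 4 fragments:
  1–112 → 112 bp
  113–138 → 26 bp
  139–185 → 47 bp
  186–204 → 19 bp
Sorted largest to smallest: 112, 47, 26, 19 bp.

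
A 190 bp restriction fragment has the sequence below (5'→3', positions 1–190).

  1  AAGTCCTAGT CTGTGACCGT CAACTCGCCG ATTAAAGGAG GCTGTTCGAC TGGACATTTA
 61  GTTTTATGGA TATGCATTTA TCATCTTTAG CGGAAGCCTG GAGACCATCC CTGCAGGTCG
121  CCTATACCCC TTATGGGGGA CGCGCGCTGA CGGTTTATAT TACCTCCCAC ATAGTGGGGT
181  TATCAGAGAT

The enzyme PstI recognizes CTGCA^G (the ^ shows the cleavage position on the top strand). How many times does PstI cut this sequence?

1

CTGCAG occurs starting at position 111.
PstI cuts at 1 site.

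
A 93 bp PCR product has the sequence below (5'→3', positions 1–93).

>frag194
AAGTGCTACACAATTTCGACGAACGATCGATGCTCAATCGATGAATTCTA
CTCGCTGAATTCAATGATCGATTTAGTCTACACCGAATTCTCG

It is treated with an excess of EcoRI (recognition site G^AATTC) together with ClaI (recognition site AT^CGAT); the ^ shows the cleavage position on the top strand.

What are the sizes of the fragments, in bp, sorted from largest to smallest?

EcoRI sites (GAATTC) start at positions 43, 57, 85.
EcoRI cuts after the first base of each site, so after positions 43, 57, 85.
ClaI sites (ATCGAT) start at positions 26, 37, 67.
ClaI cuts after base 2 of each site, so after positions 27, 38, 68.
Combined cut positions: 27, 38, 43, 57, 68, 85.
Linear molecule, 6 cuts → 7 fragments:
  1–27 → 27 bp
  28–38 → 11 bp
  39–43 → 5 bp
  44–57 → 14 bp
  58–68 → 11 bp
  69–85 → 17 bp
  86–93 → 8 bp
Sorted largest to smallest: 27, 17, 14, 11, 11, 8, 5 bp.

27, 17, 14, 11, 11, 8, 5 bp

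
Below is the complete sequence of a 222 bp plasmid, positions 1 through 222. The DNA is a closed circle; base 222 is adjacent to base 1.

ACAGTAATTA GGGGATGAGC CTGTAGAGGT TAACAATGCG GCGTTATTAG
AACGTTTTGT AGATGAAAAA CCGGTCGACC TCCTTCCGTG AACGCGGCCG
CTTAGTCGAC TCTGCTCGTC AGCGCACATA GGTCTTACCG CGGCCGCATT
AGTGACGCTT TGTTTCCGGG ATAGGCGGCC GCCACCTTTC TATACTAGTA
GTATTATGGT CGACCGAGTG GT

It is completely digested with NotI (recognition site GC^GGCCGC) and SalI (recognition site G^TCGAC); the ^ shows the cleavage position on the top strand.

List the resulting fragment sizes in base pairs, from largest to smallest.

87, 36, 35, 33, 21, 10 bp

NotI sites (GCGGCCGC) start at positions 94, 140, 175.
NotI cuts after base 2 of each site, so after positions 95, 141, 176.
SalI sites (GTCGAC) start at positions 74, 105, 209.
SalI cuts after the first base of each site, so after positions 74, 105, 209.
Combined cut positions: 74, 95, 105, 141, 176, 209.
Circular molecule, 6 cuts → 6 fragments:
  75–95 → 21 bp
  96–105 → 10 bp
  106–141 → 36 bp
  142–176 → 35 bp
  177–209 → 33 bp
  210–222 then 1–74 → 13 + 74 = 87 bp
Sorted largest to smallest: 87, 36, 35, 33, 21, 10 bp.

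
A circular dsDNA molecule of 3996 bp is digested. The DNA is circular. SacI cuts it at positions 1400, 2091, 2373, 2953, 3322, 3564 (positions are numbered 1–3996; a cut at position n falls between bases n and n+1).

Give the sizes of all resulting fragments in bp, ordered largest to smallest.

1832, 691, 580, 369, 282, 242 bp

Circular molecule, 6 cuts → 6 fragments:
  2091 − 1400 = 691 bp
  2373 − 2091 = 282 bp
  2953 − 2373 = 580 bp
  3322 − 2953 = 369 bp
  3564 − 3322 = 242 bp
  wrap: 3996 − 3564 + 1400 = 1832 bp
Sorted largest to smallest: 1832, 691, 580, 369, 282, 242 bp.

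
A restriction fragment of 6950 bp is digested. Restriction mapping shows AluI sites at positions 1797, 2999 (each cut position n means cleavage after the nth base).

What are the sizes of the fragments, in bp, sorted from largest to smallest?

3951, 1797, 1202 bp

Linear molecule, 2 cuts → 3 fragments:
  1797 − 0 = 1797 bp
  2999 − 1797 = 1202 bp
  6950 − 2999 = 3951 bp
Sorted largest to smallest: 3951, 1797, 1202 bp.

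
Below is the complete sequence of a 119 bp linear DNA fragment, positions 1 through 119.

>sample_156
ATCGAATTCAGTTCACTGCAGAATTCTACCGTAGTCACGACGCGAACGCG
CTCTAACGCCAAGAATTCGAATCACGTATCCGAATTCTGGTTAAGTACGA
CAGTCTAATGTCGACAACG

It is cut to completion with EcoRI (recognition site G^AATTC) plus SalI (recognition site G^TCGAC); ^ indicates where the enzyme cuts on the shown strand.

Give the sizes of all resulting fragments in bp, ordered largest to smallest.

EcoRI sites (GAATTC) start at positions 4, 21, 63, 82.
EcoRI cuts after the first base of each site, so after positions 4, 21, 63, 82.
The SalI site (GTCGAC) starts at position 110.
SalI cuts after the first base of each site, so after position 110.
Combined cut positions: 4, 21, 63, 82, 110.
Linear molecule, 5 cuts → 6 fragments:
  1–4 → 4 bp
  5–21 → 17 bp
  22–63 → 42 bp
  64–82 → 19 bp
  83–110 → 28 bp
  111–119 → 9 bp
Sorted largest to smallest: 42, 28, 19, 17, 9, 4 bp.

42, 28, 19, 17, 9, 4 bp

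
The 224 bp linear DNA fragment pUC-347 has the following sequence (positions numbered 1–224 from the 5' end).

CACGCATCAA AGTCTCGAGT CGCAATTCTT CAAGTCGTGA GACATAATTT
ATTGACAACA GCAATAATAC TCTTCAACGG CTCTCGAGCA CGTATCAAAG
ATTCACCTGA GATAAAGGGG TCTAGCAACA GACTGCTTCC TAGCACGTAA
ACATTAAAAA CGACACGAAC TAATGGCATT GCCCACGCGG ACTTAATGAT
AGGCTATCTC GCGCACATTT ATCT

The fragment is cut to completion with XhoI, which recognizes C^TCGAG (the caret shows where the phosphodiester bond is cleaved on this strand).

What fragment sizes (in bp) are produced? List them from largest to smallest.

141, 69, 14 bp

XhoI sites (CTCGAG) start at positions 14, 83.
XhoI cuts after the first base of each site, so after positions 14, 83.
Linear molecule, 2 cuts → 3 fragments:
  1–14 → 14 bp
  15–83 → 69 bp
  84–224 → 141 bp
Sorted largest to smallest: 141, 69, 14 bp.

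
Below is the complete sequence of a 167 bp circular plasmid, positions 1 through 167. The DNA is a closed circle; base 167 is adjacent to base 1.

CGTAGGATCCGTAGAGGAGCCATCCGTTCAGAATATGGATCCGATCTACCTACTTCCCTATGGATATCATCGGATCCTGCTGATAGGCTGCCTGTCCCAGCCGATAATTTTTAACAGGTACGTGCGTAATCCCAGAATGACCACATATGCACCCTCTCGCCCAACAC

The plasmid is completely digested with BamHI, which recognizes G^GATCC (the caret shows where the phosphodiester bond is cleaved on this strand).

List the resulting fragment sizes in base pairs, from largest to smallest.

BamHI sites (GGATCC) start at positions 5, 37, 72.
BamHI cuts after the first base of each site, so after positions 5, 37, 72.
Circular molecule, 3 cuts → 3 fragments:
  6–37 → 32 bp
  38–72 → 35 bp
  73–167 then 1–5 → 95 + 5 = 100 bp
Sorted largest to smallest: 100, 35, 32 bp.

100, 35, 32 bp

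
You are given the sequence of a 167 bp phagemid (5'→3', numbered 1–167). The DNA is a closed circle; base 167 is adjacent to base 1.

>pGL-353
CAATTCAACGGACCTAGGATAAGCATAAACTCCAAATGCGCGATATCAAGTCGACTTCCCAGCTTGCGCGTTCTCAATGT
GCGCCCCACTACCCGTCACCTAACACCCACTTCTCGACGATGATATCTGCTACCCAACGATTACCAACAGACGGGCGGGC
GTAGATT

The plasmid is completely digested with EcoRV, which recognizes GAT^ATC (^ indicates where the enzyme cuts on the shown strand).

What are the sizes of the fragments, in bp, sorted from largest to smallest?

EcoRV sites (GATATC) start at positions 42, 122.
EcoRV cuts after base 3 of each site, so after positions 44, 124.
Circular molecule, 2 cuts → 2 fragments:
  45–124 → 80 bp
  125–167 then 1–44 → 43 + 44 = 87 bp
Sorted largest to smallest: 87, 80 bp.

87, 80 bp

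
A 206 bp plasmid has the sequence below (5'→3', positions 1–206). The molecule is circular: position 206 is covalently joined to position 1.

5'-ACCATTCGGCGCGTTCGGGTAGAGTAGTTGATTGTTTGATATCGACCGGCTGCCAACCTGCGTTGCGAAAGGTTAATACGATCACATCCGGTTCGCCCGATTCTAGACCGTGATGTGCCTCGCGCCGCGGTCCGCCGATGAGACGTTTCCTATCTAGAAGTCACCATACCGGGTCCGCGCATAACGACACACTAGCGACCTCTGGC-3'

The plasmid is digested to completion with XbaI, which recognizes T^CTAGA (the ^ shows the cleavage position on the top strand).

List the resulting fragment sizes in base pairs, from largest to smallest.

XbaI sites (TCTAGA) start at positions 102, 153.
XbaI cuts after the first base of each site, so after positions 102, 153.
Circular molecule, 2 cuts → 2 fragments:
  103–153 → 51 bp
  154–206 then 1–102 → 53 + 102 = 155 bp
Sorted largest to smallest: 155, 51 bp.

155, 51 bp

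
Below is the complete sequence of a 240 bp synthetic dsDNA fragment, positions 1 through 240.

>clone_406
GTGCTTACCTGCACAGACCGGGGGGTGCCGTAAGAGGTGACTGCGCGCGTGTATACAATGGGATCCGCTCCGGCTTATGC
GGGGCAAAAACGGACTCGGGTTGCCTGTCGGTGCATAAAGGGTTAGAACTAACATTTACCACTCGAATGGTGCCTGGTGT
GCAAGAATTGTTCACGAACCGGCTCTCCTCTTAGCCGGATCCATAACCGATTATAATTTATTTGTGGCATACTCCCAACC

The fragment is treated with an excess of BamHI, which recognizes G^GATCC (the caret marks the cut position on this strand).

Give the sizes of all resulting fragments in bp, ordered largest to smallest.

136, 61, 43 bp

BamHI sites (GGATCC) start at positions 61, 197.
BamHI cuts after the first base of each site, so after positions 61, 197.
Linear molecule, 2 cuts → 3 fragments:
  1–61 → 61 bp
  62–197 → 136 bp
  198–240 → 43 bp
Sorted largest to smallest: 136, 61, 43 bp.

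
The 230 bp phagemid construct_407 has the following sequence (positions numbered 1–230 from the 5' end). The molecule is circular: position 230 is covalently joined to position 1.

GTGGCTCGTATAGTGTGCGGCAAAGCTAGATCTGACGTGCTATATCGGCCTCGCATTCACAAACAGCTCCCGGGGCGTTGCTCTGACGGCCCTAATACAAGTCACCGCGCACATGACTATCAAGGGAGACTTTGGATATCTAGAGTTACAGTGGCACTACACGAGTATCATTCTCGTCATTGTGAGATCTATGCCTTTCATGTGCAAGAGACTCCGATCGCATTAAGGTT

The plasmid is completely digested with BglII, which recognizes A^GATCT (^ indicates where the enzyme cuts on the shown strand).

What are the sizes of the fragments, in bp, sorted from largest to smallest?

BglII sites (AGATCT) start at positions 28, 185.
BglII cuts after the first base of each site, so after positions 28, 185.
Circular molecule, 2 cuts → 2 fragments:
  29–185 → 157 bp
  186–230 then 1–28 → 45 + 28 = 73 bp
Sorted largest to smallest: 157, 73 bp.

157, 73 bp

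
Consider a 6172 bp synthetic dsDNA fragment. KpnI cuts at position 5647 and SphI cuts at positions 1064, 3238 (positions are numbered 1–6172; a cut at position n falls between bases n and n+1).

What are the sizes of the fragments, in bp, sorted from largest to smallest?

2409, 2174, 1064, 525 bp

Combined cut positions (sorted): 1064, 3238, 5647.
Linear molecule, 3 cuts → 4 fragments:
  1064 − 0 = 1064 bp
  3238 − 1064 = 2174 bp
  5647 − 3238 = 2409 bp
  6172 − 5647 = 525 bp
Sorted largest to smallest: 2409, 2174, 1064, 525 bp.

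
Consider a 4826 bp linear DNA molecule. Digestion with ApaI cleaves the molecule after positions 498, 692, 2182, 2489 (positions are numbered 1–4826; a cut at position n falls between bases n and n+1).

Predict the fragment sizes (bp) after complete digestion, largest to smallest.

2337, 1490, 498, 307, 194 bp

Linear molecule, 4 cuts → 5 fragments:
  498 − 0 = 498 bp
  692 − 498 = 194 bp
  2182 − 692 = 1490 bp
  2489 − 2182 = 307 bp
  4826 − 2489 = 2337 bp
Sorted largest to smallest: 2337, 1490, 498, 307, 194 bp.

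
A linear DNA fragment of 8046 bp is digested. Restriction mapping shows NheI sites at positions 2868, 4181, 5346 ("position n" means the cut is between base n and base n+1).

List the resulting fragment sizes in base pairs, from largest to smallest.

Linear molecule, 3 cuts → 4 fragments:
  2868 − 0 = 2868 bp
  4181 − 2868 = 1313 bp
  5346 − 4181 = 1165 bp
  8046 − 5346 = 2700 bp
Sorted largest to smallest: 2868, 2700, 1313, 1165 bp.

2868, 2700, 1313, 1165 bp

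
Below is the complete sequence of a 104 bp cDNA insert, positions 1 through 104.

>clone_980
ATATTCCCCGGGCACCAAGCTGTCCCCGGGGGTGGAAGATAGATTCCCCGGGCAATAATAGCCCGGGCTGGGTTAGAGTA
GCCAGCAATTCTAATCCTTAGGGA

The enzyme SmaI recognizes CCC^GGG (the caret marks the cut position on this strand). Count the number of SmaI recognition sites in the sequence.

4

CCCGGG occurs starting at positions 7, 25, 47, 62.
SmaI cuts at 4 sites.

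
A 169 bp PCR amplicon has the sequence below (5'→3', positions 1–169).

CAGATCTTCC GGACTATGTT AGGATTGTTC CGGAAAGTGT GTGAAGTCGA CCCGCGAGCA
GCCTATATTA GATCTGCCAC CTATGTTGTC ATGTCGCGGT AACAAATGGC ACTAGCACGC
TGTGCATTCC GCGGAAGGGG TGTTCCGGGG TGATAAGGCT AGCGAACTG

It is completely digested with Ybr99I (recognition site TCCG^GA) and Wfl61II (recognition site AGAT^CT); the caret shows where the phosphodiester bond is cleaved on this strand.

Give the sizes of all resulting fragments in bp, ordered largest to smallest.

Ybr99I sites (TCCGGA) start at positions 8, 29.
Ybr99I cuts after base 4 of each site, so after positions 11, 32.
Wfl61II sites (AGATCT) start at positions 2, 70.
Wfl61II cuts after base 4 of each site, so after positions 5, 73.
Combined cut positions: 5, 11, 32, 73.
Linear molecule, 4 cuts → 5 fragments:
  1–5 → 5 bp
  6–11 → 6 bp
  12–32 → 21 bp
  33–73 → 41 bp
  74–169 → 96 bp
Sorted largest to smallest: 96, 41, 21, 6, 5 bp.

96, 41, 21, 6, 5 bp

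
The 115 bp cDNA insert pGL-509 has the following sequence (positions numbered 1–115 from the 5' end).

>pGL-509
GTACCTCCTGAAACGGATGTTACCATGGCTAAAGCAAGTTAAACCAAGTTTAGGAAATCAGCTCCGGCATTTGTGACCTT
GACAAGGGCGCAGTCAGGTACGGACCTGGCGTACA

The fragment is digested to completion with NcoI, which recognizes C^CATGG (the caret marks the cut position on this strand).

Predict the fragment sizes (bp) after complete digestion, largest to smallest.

The NcoI site (CCATGG) starts at position 23.
NcoI cuts after the first base of each site, so after position 23.
Linear molecule, 1 cut → 2 fragments:
  1–23 → 23 bp
  24–115 → 92 bp
Sorted largest to smallest: 92, 23 bp.

92, 23 bp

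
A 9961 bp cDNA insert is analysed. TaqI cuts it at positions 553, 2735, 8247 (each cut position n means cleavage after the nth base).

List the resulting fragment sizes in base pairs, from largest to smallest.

Linear molecule, 3 cuts → 4 fragments:
  553 − 0 = 553 bp
  2735 − 553 = 2182 bp
  8247 − 2735 = 5512 bp
  9961 − 8247 = 1714 bp
Sorted largest to smallest: 5512, 2182, 1714, 553 bp.

5512, 2182, 1714, 553 bp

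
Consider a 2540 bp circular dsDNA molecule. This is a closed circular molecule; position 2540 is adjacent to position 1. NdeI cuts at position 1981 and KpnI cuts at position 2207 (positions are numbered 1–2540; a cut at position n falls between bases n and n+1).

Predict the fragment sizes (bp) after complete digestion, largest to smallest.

2314, 226 bp

Combined cut positions (sorted): 1981, 2207.
Circular molecule, 2 cuts → 2 fragments:
  2207 − 1981 = 226 bp
  wrap: 2540 − 2207 + 1981 = 2314 bp
Sorted largest to smallest: 2314, 226 bp.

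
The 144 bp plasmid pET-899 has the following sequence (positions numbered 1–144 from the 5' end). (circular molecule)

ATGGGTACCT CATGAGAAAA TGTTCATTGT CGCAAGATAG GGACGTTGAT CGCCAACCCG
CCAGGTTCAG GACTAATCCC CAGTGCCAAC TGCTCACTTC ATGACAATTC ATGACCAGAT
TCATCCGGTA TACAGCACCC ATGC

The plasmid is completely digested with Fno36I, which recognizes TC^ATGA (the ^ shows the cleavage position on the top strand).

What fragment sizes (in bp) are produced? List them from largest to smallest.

89, 45, 10 bp

Fno36I sites (TCATGA) start at positions 10, 99, 109.
Fno36I cuts after base 2 of each site, so after positions 11, 100, 110.
Circular molecule, 3 cuts → 3 fragments:
  12–100 → 89 bp
  101–110 → 10 bp
  111–144 then 1–11 → 34 + 11 = 45 bp
Sorted largest to smallest: 89, 45, 10 bp.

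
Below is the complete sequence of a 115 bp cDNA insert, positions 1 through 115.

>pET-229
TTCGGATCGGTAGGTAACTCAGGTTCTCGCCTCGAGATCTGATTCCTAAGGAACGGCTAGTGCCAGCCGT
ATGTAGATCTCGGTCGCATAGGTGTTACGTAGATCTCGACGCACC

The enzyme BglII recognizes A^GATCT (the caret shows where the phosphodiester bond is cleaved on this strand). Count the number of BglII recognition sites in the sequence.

AGATCT occurs starting at positions 35, 75, 101.
BglII cuts at 3 sites.

3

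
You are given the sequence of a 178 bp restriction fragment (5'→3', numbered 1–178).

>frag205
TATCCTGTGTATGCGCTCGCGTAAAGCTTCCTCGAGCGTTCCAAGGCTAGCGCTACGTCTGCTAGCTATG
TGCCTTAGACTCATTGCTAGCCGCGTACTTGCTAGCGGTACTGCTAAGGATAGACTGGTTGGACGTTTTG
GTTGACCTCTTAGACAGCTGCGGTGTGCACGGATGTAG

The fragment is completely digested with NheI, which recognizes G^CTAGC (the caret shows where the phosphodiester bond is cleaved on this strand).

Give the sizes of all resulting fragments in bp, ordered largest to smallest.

77, 46, 25, 15, 15 bp

NheI sites (GCTAGC) start at positions 46, 61, 86, 101.
NheI cuts after the first base of each site, so after positions 46, 61, 86, 101.
Linear molecule, 4 cuts → 5 fragments:
  1–46 → 46 bp
  47–61 → 15 bp
  62–86 → 25 bp
  87–101 → 15 bp
  102–178 → 77 bp
Sorted largest to smallest: 77, 46, 25, 15, 15 bp.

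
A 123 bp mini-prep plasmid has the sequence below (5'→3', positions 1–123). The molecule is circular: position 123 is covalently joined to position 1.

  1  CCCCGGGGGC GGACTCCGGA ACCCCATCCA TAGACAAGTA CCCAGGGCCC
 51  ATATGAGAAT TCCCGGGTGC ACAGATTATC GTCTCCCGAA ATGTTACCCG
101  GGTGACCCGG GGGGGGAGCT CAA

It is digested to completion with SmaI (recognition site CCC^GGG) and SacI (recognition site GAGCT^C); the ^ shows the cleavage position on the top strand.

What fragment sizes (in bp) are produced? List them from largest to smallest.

60, 35, 12, 9, 7 bp

SmaI sites (CCCGGG) start at positions 2, 62, 97, 106.
SmaI cuts after base 3 of each site, so after positions 4, 64, 99, 108.
The SacI site (GAGCTC) starts at position 116.
SacI cuts after base 5 of each site (before the last base), so after position 120.
Combined cut positions: 4, 64, 99, 108, 120.
Circular molecule, 5 cuts → 5 fragments:
  5–64 → 60 bp
  65–99 → 35 bp
  100–108 → 9 bp
  109–120 → 12 bp
  121–123 then 1–4 → 3 + 4 = 7 bp
Sorted largest to smallest: 60, 35, 12, 9, 7 bp.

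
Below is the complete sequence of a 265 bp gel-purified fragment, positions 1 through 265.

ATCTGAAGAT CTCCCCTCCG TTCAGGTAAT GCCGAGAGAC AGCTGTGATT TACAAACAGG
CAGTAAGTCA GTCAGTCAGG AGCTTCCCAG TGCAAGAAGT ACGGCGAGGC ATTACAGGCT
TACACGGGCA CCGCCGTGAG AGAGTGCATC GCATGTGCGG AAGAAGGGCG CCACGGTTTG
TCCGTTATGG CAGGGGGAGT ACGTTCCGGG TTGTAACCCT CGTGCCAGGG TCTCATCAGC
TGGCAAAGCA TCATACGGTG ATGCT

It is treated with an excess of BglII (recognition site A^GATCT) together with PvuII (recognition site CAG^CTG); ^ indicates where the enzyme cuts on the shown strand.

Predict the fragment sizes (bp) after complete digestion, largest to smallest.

The BglII site (AGATCT) starts at position 7.
BglII cuts after the first base of each site, so after position 7.
PvuII sites (CAGCTG) start at positions 40, 237.
PvuII cuts after base 3 of each site, so after positions 42, 239.
Combined cut positions: 7, 42, 239.
Linear molecule, 3 cuts → 4 fragments:
  1–7 → 7 bp
  8–42 → 35 bp
  43–239 → 197 bp
  240–265 → 26 bp
Sorted largest to smallest: 197, 35, 26, 7 bp.

197, 35, 26, 7 bp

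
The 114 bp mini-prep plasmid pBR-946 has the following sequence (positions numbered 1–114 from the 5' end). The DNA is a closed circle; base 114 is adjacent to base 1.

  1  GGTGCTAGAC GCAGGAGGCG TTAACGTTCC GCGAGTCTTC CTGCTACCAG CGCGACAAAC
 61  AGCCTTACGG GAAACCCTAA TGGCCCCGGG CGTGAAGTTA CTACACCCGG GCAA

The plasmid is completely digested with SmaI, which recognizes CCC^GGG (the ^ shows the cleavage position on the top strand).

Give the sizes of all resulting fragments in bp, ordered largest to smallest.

93, 21 bp

SmaI sites (CCCGGG) start at positions 85, 106.
SmaI cuts after base 3 of each site, so after positions 87, 108.
Circular molecule, 2 cuts → 2 fragments:
  88–108 → 21 bp
  109–114 then 1–87 → 6 + 87 = 93 bp
Sorted largest to smallest: 93, 21 bp.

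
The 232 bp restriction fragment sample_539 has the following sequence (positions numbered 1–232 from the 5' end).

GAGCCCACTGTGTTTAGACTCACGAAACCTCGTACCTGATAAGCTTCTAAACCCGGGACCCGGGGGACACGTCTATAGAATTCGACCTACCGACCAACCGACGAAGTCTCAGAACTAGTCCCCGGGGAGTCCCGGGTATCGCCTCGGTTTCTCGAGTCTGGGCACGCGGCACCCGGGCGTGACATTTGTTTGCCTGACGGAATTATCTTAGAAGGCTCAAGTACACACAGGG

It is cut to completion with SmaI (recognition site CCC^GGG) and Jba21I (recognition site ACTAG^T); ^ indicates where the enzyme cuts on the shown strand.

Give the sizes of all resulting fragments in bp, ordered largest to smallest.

58, 57, 54, 41, 10, 7, 5 bp

SmaI sites (CCCGGG) start at positions 52, 59, 121, 131, 172.
SmaI cuts after base 3 of each site, so after positions 54, 61, 123, 133, 174.
The Jba21I site (ACTAGT) starts at position 114.
Jba21I cuts after base 5 of each site (before the last base), so after position 118.
Combined cut positions: 54, 61, 118, 123, 133, 174.
Linear molecule, 6 cuts → 7 fragments:
  1–54 → 54 bp
  55–61 → 7 bp
  62–118 → 57 bp
  119–123 → 5 bp
  124–133 → 10 bp
  134–174 → 41 bp
  175–232 → 58 bp
Sorted largest to smallest: 58, 57, 54, 41, 10, 7, 5 bp.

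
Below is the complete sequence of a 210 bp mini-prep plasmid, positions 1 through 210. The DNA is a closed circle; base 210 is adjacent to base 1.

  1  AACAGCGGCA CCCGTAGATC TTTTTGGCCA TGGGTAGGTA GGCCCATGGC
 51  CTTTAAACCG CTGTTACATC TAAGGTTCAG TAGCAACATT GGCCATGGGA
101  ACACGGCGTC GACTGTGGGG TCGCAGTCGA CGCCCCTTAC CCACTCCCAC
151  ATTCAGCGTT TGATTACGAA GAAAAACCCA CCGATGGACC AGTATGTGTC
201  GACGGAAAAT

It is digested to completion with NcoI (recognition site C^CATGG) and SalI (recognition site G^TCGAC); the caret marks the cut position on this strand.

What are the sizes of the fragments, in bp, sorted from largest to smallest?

72, 49, 40, 18, 16, 15 bp

NcoI sites (CCATGG) start at positions 28, 44, 93.
NcoI cuts after the first base of each site, so after positions 28, 44, 93.
SalI sites (GTCGAC) start at positions 108, 126, 198.
SalI cuts after the first base of each site, so after positions 108, 126, 198.
Combined cut positions: 28, 44, 93, 108, 126, 198.
Circular molecule, 6 cuts → 6 fragments:
  29–44 → 16 bp
  45–93 → 49 bp
  94–108 → 15 bp
  109–126 → 18 bp
  127–198 → 72 bp
  199–210 then 1–28 → 12 + 28 = 40 bp
Sorted largest to smallest: 72, 49, 40, 18, 16, 15 bp.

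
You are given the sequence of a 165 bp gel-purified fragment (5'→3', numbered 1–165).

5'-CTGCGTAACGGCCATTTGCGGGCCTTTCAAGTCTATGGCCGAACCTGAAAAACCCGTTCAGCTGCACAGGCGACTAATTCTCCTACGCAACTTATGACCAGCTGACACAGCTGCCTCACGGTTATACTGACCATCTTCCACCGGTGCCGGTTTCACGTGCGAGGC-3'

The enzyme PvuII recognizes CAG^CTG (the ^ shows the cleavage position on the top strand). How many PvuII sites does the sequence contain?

CAGCTG occurs starting at positions 59, 99, 108.
PvuII cuts at 3 sites.

3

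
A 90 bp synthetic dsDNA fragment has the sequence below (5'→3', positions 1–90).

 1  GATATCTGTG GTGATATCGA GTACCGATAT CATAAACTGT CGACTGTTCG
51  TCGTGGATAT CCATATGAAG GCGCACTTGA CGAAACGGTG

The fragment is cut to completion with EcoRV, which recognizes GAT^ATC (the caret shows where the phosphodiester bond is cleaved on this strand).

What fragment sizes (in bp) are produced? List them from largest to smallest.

32, 30, 13, 12, 3 bp

EcoRV sites (GATATC) start at positions 1, 13, 26, 56.
EcoRV cuts after base 3 of each site, so after positions 3, 15, 28, 58.
Linear molecule, 4 cuts → 5 fragments:
  1–3 → 3 bp
  4–15 → 12 bp
  16–28 → 13 bp
  29–58 → 30 bp
  59–90 → 32 bp
Sorted largest to smallest: 32, 30, 13, 12, 3 bp.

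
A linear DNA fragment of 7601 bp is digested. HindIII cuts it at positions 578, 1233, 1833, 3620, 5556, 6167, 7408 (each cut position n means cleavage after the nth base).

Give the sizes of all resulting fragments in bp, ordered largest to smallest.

1936, 1787, 1241, 655, 611, 600, 578, 193 bp

Linear molecule, 7 cuts → 8 fragments:
  578 − 0 = 578 bp
  1233 − 578 = 655 bp
  1833 − 1233 = 600 bp
  3620 − 1833 = 1787 bp
  5556 − 3620 = 1936 bp
  6167 − 5556 = 611 bp
  7408 − 6167 = 1241 bp
  7601 − 7408 = 193 bp
Sorted largest to smallest: 1936, 1787, 1241, 655, 611, 600, 578, 193 bp.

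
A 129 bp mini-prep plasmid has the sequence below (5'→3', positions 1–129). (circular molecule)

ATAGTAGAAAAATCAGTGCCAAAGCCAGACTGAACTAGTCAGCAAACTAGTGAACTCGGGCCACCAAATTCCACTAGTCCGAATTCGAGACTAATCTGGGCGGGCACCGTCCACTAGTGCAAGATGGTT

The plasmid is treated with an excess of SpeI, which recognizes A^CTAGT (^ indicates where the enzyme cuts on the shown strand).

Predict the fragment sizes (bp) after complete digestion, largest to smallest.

50, 40, 27, 12 bp

SpeI sites (ACTAGT) start at positions 34, 46, 73, 113.
SpeI cuts after the first base of each site, so after positions 34, 46, 73, 113.
Circular molecule, 4 cuts → 4 fragments:
  35–46 → 12 bp
  47–73 → 27 bp
  74–113 → 40 bp
  114–129 then 1–34 → 16 + 34 = 50 bp
Sorted largest to smallest: 50, 40, 27, 12 bp.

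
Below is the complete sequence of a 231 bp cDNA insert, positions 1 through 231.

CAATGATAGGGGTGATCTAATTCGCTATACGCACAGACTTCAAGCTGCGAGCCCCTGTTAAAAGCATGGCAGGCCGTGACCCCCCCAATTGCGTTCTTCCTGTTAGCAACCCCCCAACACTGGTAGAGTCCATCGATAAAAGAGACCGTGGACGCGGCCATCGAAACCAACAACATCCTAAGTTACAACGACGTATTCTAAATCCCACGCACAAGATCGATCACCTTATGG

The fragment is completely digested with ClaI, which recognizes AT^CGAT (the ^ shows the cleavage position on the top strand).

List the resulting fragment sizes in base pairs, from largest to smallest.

ClaI sites (ATCGAT) start at positions 132, 216.
ClaI cuts after base 2 of each site, so after positions 133, 217.
Linear molecule, 2 cuts → 3 fragments:
  1–133 → 133 bp
  134–217 → 84 bp
  218–231 → 14 bp
Sorted largest to smallest: 133, 84, 14 bp.

133, 84, 14 bp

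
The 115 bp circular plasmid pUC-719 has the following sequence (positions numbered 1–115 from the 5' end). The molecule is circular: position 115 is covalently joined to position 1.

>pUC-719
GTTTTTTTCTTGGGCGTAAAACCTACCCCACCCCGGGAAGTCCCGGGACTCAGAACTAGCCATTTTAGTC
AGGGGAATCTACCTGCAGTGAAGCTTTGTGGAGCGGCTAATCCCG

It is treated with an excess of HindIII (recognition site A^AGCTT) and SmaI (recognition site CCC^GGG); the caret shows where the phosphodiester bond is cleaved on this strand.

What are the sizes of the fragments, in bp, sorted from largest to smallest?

The HindIII site (AAGCTT) starts at position 91.
HindIII cuts after the first base of each site, so after position 91.
SmaI sites (CCCGGG) start at positions 32, 42.
SmaI cuts after base 3 of each site, so after positions 34, 44.
Combined cut positions: 34, 44, 91.
Circular molecule, 3 cuts → 3 fragments:
  35–44 → 10 bp
  45–91 → 47 bp
  92–115 then 1–34 → 24 + 34 = 58 bp
Sorted largest to smallest: 58, 47, 10 bp.

58, 47, 10 bp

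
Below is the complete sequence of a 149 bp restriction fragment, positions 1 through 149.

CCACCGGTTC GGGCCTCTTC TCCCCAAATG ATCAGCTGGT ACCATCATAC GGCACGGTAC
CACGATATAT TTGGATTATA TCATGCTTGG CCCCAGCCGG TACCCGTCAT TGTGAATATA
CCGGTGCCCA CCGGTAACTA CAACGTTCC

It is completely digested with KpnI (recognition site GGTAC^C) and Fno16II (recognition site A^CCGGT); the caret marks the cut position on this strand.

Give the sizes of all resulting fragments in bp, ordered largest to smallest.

43, 39, 19, 18, 17, 10, 3 bp

KpnI sites (GGTACC) start at positions 38, 56, 99.
KpnI cuts after base 5 of each site (before the last base), so after positions 42, 60, 103.
Fno16II sites (ACCGGT) start at positions 3, 120, 130.
Fno16II cuts after the first base of each site, so after positions 3, 120, 130.
Combined cut positions: 3, 42, 60, 103, 120, 130.
Linear molecule, 6 cuts → 7 fragments:
  1–3 → 3 bp
  4–42 → 39 bp
  43–60 → 18 bp
  61–103 → 43 bp
  104–120 → 17 bp
  121–130 → 10 bp
  131–149 → 19 bp
Sorted largest to smallest: 43, 39, 19, 18, 17, 10, 3 bp.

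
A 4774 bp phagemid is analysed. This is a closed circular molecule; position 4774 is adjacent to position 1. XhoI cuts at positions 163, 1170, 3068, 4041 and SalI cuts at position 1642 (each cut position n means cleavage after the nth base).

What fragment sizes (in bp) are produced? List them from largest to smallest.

Combined cut positions (sorted): 163, 1170, 1642, 3068, 4041.
Circular molecule, 5 cuts → 5 fragments:
  1170 − 163 = 1007 bp
  1642 − 1170 = 472 bp
  3068 − 1642 = 1426 bp
  4041 − 3068 = 973 bp
  wrap: 4774 − 4041 + 163 = 896 bp
Sorted largest to smallest: 1426, 1007, 973, 896, 472 bp.

1426, 1007, 973, 896, 472 bp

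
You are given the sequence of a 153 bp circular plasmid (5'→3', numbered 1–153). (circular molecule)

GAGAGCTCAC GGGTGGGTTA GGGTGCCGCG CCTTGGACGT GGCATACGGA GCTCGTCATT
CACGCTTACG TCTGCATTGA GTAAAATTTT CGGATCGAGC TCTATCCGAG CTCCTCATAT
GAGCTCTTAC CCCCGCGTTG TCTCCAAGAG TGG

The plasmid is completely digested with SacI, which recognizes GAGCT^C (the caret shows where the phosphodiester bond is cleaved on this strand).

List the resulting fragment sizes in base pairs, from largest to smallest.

SacI sites (GAGCTC) start at positions 3, 49, 97, 108, 121.
SacI cuts after base 5 of each site (before the last base), so after positions 7, 53, 101, 112, 125.
Circular molecule, 5 cuts → 5 fragments:
  8–53 → 46 bp
  54–101 → 48 bp
  102–112 → 11 bp
  113–125 → 13 bp
  126–153 then 1–7 → 28 + 7 = 35 bp
Sorted largest to smallest: 48, 46, 35, 13, 11 bp.

48, 46, 35, 13, 11 bp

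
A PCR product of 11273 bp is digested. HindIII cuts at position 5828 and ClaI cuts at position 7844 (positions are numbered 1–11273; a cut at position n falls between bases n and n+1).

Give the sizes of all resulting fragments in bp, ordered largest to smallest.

Combined cut positions (sorted): 5828, 7844.
Linear molecule, 2 cuts → 3 fragments:
  5828 − 0 = 5828 bp
  7844 − 5828 = 2016 bp
  11273 − 7844 = 3429 bp
Sorted largest to smallest: 5828, 3429, 2016 bp.

5828, 3429, 2016 bp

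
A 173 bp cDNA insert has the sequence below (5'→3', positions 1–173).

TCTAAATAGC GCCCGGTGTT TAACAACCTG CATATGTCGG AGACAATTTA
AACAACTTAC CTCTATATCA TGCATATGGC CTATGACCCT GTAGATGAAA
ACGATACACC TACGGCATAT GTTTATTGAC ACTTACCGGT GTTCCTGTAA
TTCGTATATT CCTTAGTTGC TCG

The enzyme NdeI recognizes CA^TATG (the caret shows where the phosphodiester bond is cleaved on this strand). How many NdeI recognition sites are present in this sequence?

CATATG occurs starting at positions 31, 73, 116.
NdeI cuts at 3 sites.

3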